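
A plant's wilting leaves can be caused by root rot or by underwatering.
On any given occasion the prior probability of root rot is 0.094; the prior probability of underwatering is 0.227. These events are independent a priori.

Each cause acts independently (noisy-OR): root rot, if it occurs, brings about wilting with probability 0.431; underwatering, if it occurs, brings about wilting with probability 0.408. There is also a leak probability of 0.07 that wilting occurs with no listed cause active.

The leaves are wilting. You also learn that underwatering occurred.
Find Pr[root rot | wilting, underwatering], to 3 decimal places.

Under noisy-OR, P(wilting | causes) = 1 − (1−0.07)·∏(1−qᵢ) over the active causes.
Numerator (weight on configurations with root rot): 0.686731*0.094 = 0.064553
Denominator P(wilting | underwatering): 0.44944*0.906 + 0.686731*0.094 = 0.471746
P(root rot | wilting, underwatering) = 0.064553/0.471746 ≈ 0.137

Pr[root rot | wilting, underwatering] ≈ 0.137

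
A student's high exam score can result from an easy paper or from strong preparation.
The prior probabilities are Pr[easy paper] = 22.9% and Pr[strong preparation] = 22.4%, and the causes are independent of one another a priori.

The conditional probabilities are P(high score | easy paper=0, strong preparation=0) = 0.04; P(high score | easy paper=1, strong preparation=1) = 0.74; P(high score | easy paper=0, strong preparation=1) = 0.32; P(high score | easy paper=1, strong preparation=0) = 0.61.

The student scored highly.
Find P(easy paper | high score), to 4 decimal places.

P(easy paper | high score) ≈ 0.6489

Numerator (weight on configurations with easy paper): 0.108399 + 0.037959 = 0.146358
The normalizing constant is 0.04·0.771·0.776 + 0.32·0.771·0.224 + 0.61·0.229·0.776 + 0.74·0.229·0.224 = 0.225555
Posterior = 0.146358 / 0.225555 ≈ 0.6489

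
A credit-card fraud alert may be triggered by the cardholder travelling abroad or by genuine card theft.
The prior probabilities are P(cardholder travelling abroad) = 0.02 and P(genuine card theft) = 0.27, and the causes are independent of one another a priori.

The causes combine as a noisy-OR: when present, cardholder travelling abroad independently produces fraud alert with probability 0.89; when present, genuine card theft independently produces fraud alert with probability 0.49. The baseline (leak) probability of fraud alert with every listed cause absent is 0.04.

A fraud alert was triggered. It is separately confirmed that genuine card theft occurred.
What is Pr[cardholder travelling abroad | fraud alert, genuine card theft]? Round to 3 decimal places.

Under noisy-OR, P(fraud alert | causes) = 1 − (1−0.04)·∏(1−qᵢ) over the active causes.
For the numerator, keep only cardholder travelling abroad=true terms: 0.946144×0.02 = 0.018923
Normalizer over all consistent configurations: 0.5104×0.98 + 0.946144×0.02 = 0.519115
Posterior = 0.018923 / 0.519115 ≈ 0.036

Pr[cardholder travelling abroad | fraud alert, genuine card theft] ≈ 0.036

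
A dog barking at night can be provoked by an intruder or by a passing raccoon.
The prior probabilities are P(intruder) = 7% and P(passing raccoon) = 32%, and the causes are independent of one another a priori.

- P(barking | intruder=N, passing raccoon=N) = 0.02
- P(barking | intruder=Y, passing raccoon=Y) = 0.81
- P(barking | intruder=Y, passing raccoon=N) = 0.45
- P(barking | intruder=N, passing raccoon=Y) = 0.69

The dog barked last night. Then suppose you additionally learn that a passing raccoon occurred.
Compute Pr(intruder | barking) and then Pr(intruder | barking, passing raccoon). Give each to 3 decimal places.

Sum P(barking|·) weighted by the priors over the 4 (intruder, passing raccoon) configurations:
  P(barking) = 0.02·0.93·0.68 + 0.69·0.93·0.32 + 0.45·0.07·0.68 + 0.81·0.07·0.32
        = 0.012648 + 0.205344 + 0.021420 + 0.018144 = 0.257556
The terms with intruder present sum to 0.039564, so
  P(intruder | barking) = 0.039564 / 0.257556 ≈ 0.154

Now condition on the additional information:
P(barking | passing raccoon) = 0.69*0.93 + 0.81*0.07 = 0.641700 + 0.056700 = 0.698400
The intruder-present share is 0.81*0.07 = 0.056700.
Hence the posterior is 0.056700/0.698400 ≈ 0.081.

Pr(intruder | barking) ≈ 0.154; Pr(intruder | barking, passing raccoon) ≈ 0.081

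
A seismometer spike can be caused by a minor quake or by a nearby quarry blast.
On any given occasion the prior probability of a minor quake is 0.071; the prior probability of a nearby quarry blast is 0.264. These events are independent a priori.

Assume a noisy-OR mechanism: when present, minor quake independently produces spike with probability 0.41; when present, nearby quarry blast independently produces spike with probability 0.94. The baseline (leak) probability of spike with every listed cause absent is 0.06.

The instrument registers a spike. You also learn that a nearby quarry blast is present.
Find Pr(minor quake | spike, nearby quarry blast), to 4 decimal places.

Under noisy-OR, P(spike | causes) = 1 − (1−0.06)·∏(1−qᵢ) over the active causes.
P(spike | nearby quarry blast) = 0.9436*0.929 + 0.966724*0.071 = 0.876604 + 0.068637 = 0.945241
Restricting to configurations with minor quake present: 0.966724*0.071 = 0.068637.
P(minor quake | spike, nearby quarry blast) = 0.068637 / 0.945241 ≈ 0.0726

Pr(minor quake | spike, nearby quarry blast) ≈ 0.0726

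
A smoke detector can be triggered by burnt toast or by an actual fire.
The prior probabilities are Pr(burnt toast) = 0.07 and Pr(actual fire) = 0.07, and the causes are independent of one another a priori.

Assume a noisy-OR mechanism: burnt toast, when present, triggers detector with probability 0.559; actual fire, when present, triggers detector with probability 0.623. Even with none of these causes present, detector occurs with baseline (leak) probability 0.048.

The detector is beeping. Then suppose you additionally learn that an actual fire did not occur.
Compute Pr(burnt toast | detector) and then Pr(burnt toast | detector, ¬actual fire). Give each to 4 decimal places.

Under noisy-OR, P(detector | causes) = 1 − (1−0.048)·∏(1−qᵢ) over the active causes.
Enumerate the 4 (burnt toast, actual fire) configurations and weight by the priors:
  P(detector) = 0.048·0.93·0.93 + 0.641096·0.93·0.07 + 0.580168·0.07·0.93 + 0.841723·0.07·0.07
        = 0.041515 + 0.041735 + 0.037769 + 0.004124 = 0.125143
The terms with burnt toast present sum to 0.041893, so
  P(burnt toast | detector) = 0.041893 / 0.125143 ≈ 0.3348

With the extra evidence:
Numerator (weight on configurations with burnt toast): 0.580168×0.07 = 0.040612
Denominator P(detector | ¬actual fire): 0.048×0.93 + 0.580168×0.07 = 0.085252
Posterior = 0.040612 / 0.085252 ≈ 0.4764
With actual fire excluded, burnt toast must carry more of the explanatory weight for the detector.

Pr(burnt toast | detector) ≈ 0.3348; Pr(burnt toast | detector, ¬actual fire) ≈ 0.4764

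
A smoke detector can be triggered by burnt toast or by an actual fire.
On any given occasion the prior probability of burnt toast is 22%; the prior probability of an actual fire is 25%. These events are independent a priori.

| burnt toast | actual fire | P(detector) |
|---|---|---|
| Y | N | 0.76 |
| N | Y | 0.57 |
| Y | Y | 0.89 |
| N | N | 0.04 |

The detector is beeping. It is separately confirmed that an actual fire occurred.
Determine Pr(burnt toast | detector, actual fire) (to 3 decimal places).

Sum P(detector|·) weighted by the priors over both values of burnt toast:
  P(detector | actual fire) = 0.57*0.78 + 0.89*0.22
        = 0.444600 + 0.195800 = 0.640400
Configurations with burnt toast contribute 0.195800, so
  P(burnt toast | detector, actual fire) = 0.195800 / 0.640400 ≈ 0.306

Pr(burnt toast | detector, actual fire) ≈ 0.306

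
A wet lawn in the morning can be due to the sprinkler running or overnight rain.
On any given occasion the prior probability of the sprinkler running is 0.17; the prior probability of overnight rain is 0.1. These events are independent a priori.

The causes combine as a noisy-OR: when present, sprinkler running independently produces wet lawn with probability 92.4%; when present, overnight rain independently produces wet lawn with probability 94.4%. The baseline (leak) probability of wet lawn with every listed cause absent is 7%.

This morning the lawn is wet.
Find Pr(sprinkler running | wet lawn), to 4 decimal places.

Under noisy-OR, P(wet lawn | causes) = 1 − (1−0.07)·∏(1−qᵢ) over the active causes.
Enumerate the 4 (sprinkler running, overnight rain) configurations and weight by the priors:
  P(wet lawn) = 0.07*0.83*0.9 + 0.94792*0.83*0.1 + 0.92932*0.17*0.9 + 0.996042*0.17*0.1
        = 0.052290 + 0.078677 + 0.142186 + 0.016933 = 0.290086
Configurations with sprinkler running contribute 0.159119, so
  P(sprinkler running | wet lawn) = 0.159119 / 0.290086 ≈ 0.5485

Pr(sprinkler running | wet lawn) ≈ 0.5485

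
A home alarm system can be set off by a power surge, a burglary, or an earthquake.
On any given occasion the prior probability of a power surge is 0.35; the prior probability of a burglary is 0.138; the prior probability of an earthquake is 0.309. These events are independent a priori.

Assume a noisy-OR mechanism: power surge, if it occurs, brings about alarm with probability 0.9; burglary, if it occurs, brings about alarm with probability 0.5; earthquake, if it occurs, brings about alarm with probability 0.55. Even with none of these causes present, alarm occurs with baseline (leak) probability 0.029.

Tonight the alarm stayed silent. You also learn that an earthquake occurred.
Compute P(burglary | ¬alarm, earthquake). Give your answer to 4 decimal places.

Under noisy-OR, P(alarm | causes) = 1 − (1−0.029)·∏(1−qᵢ) over the active causes.
Weight on burglary=true, given the evidence: 0.019597 + 0.001055 = 0.020652
The normalizing constant is 0.43695×0.65×0.862 + 0.218475×0.65×0.138 + 0.043695×0.35×0.862 + 0.021848×0.35×0.138 = 0.278658
Posterior = 0.020652 / 0.278658 ≈ 0.0741

P(burglary | ¬alarm, earthquake) ≈ 0.0741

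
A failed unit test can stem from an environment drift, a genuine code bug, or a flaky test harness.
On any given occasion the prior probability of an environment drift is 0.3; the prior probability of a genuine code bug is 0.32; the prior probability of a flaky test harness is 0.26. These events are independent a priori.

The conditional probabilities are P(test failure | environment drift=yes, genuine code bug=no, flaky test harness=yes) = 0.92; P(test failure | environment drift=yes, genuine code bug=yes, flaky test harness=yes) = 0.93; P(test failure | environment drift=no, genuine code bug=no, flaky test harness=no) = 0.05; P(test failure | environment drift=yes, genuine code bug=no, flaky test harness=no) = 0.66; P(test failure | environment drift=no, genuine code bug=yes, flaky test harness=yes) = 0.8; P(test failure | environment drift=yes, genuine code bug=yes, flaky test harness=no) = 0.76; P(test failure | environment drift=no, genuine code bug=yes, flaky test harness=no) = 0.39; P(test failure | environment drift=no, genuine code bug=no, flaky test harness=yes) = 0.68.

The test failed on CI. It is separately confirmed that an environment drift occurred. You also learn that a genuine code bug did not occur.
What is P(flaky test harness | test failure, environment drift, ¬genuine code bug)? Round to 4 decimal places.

P(flaky test harness | test failure, environment drift, ¬genuine code bug) ≈ 0.3288

P(test failure | environment drift, ¬genuine code bug) = 0.66×0.74 + 0.92×0.26 = 0.488400 + 0.239200 = 0.727600
The flaky test harness-present share is 0.92×0.26 = 0.239200.
So P(flaky test harness | test failure, environment drift, ¬genuine code bug) = 0.239200/0.727600 ≈ 0.3288.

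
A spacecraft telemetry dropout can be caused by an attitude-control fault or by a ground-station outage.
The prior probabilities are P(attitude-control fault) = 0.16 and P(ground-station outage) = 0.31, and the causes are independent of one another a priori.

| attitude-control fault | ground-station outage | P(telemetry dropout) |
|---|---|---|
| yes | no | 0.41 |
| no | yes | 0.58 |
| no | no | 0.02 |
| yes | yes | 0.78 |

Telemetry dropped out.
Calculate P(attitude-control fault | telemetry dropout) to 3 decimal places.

P(attitude-control fault | telemetry dropout) ≈ 0.340

P(telemetry dropout) = 0.02*0.84*0.69 + 0.58*0.84*0.31 + 0.41*0.16*0.69 + 0.78*0.16*0.31 = 0.011592 + 0.151032 + 0.045264 + 0.038688 = 0.246576
Restricting to configurations with attitude-control fault present: 0.045264 + 0.038688 = 0.083952.
Hence the posterior is 0.083952/0.246576 ≈ 0.340.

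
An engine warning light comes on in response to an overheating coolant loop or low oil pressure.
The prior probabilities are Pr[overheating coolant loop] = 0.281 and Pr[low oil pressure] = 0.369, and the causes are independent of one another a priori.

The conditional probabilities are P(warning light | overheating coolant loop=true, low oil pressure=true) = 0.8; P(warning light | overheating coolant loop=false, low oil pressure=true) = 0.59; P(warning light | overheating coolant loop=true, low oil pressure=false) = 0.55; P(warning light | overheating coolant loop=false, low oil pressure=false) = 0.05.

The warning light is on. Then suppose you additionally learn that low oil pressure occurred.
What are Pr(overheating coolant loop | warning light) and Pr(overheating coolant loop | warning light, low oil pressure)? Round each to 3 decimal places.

Pr(overheating coolant loop | warning light) ≈ 0.502; Pr(overheating coolant loop | warning light, low oil pressure) ≈ 0.346

P(warning light) = 0.05·0.719·0.631 + 0.59·0.719·0.369 + 0.55·0.281·0.631 + 0.8·0.281·0.369 = 0.022684 + 0.156533 + 0.097521 + 0.082951 = 0.359689
Of this, 0.180472 comes from 0.097521 + 0.082951 (the overheating coolant loop=true cases).
Hence the posterior is 0.180472/0.359689 ≈ 0.502.

Now also conditioning on low oil pressure=true:
Enumerate both values of overheating coolant loop and weight by the priors:
  P(warning light | low oil pressure) = 0.59×0.719 + 0.8×0.281
        = 0.424210 + 0.224800 = 0.649010
Configurations with overheating coolant loop contribute 0.224800, so
  P(overheating coolant loop | warning light, low oil pressure) = 0.224800 / 0.649010 ≈ 0.346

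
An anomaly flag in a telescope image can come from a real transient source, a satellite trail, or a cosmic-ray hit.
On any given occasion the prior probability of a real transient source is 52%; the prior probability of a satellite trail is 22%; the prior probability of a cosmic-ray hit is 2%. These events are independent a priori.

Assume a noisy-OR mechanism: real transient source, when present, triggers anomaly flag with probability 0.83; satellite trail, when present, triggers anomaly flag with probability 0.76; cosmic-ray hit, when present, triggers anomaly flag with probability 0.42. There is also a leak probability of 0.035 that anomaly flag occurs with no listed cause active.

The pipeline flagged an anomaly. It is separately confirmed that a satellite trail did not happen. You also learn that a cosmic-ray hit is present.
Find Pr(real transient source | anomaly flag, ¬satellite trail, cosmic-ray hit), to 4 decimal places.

Pr(real transient source | anomaly flag, ¬satellite trail, cosmic-ray hit) ≈ 0.6901

Under noisy-OR, P(anomaly flag | causes) = 1 − (1−0.035)·∏(1−qᵢ) over the active causes.
Weight on real transient source=true, given the evidence: 0.904851×0.52 = 0.470523
The normalizing constant is 0.4403×0.48 + 0.904851×0.52 = 0.681867
Posterior = 0.470523 / 0.681867 ≈ 0.6901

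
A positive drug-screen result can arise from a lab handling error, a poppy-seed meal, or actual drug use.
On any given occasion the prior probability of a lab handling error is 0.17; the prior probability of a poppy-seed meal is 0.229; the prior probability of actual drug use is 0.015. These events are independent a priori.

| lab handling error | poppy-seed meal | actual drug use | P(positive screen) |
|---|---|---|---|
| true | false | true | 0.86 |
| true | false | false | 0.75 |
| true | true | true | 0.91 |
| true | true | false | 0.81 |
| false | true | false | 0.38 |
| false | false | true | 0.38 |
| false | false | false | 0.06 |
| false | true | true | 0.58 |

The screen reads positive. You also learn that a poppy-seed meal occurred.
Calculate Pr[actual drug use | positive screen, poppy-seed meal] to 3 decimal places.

Weight on actual drug use=true, given the evidence: 0.007221 + 0.002321 = 0.009542
The normalizing constant is 0.38·0.83·0.985 + 0.58·0.83·0.015 + 0.81·0.17·0.985 + 0.91·0.17·0.015 = 0.455846
P(actual drug use | positive screen, poppy-seed meal) = 0.009542/0.455846 ≈ 0.021

Pr[actual drug use | positive screen, poppy-seed meal] ≈ 0.021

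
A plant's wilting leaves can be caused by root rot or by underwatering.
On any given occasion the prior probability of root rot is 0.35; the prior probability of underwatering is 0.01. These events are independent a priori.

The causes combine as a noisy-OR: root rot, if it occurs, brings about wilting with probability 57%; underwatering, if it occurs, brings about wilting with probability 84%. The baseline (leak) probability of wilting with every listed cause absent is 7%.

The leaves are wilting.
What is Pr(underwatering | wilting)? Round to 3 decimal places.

Pr(underwatering | wilting) ≈ 0.034

Under noisy-OR, P(wilting | causes) = 1 − (1−0.07)·∏(1−qᵢ) over the active causes.
P(wilting) = 0.07·0.65·0.99 + 0.8512·0.65·0.01 + 0.6001·0.35·0.99 + 0.936016·0.35·0.01 = 0.045045 + 0.005533 + 0.207935 + 0.003276 = 0.261789
Restricting to configurations with underwatering present: 0.005533 + 0.003276 = 0.008809.
So P(underwatering | wilting) = 0.008809/0.261789 ≈ 0.034.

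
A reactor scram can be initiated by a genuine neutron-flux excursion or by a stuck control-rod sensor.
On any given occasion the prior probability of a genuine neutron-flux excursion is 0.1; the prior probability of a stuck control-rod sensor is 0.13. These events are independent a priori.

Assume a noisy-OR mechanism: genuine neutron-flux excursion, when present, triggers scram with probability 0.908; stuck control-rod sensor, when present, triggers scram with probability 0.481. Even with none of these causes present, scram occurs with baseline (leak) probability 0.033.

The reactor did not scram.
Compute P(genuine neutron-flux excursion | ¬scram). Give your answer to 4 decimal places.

Under noisy-OR, P(scram | causes) = 1 − (1−0.033)·∏(1−qᵢ) over the active causes.
By total probability over the 4 (genuine neutron-flux excursion, stuck control-rod sensor) configurations:
  P(¬scram) = 0.967·0.9·0.87 + 0.501873·0.9·0.13 + 0.088964·0.1·0.87 + 0.046172·0.1·0.13
        = 0.757161 + 0.058719 + 0.007740 + 0.000600 = 0.824220
Keeping only the genuine neutron-flux excursion-present terms gives 0.008340, so
  P(genuine neutron-flux excursion | ¬scram) = 0.008340 / 0.824220 ≈ 0.0101

P(genuine neutron-flux excursion | ¬scram) ≈ 0.0101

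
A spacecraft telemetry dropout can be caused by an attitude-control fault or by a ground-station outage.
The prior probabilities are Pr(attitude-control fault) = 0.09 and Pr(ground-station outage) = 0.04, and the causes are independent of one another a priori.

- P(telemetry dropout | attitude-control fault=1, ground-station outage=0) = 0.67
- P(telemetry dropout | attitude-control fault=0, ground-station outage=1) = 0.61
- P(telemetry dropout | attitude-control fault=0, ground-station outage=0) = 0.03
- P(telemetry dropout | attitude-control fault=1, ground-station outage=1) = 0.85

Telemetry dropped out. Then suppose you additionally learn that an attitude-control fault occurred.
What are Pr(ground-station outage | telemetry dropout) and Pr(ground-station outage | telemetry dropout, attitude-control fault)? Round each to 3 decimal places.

P(telemetry dropout) = 0.03·0.91·0.96 + 0.61·0.91·0.04 + 0.67·0.09·0.96 + 0.85·0.09·0.04 = 0.026208 + 0.022204 + 0.057888 + 0.003060 = 0.109360
Restricting to configurations with ground-station outage present: 0.022204 + 0.003060 = 0.025264.
So P(ground-station outage | telemetry dropout) = 0.025264/0.109360 ≈ 0.231.

Now also conditioning on attitude-control fault=true:
Numerator (weight on configurations with ground-station outage): 0.85×0.04 = 0.034000
The normalizing constant is 0.67×0.96 + 0.85×0.04 = 0.677200
P(ground-station outage | telemetry dropout, attitude-control fault) = 0.034000/0.677200 ≈ 0.050
The drop from 0.231 to 0.050 is the explaining-away (discounting) effect.

Pr(ground-station outage | telemetry dropout) ≈ 0.231; Pr(ground-station outage | telemetry dropout, attitude-control fault) ≈ 0.050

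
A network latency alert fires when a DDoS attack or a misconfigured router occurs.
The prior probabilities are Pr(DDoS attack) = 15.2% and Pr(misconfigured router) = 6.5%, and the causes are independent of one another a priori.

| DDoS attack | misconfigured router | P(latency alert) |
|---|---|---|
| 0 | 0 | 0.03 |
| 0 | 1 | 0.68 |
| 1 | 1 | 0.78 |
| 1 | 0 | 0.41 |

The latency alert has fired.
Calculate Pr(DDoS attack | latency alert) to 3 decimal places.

P(latency alert) = 0.03*0.848*0.935 + 0.68*0.848*0.065 + 0.41*0.152*0.935 + 0.78*0.152*0.065 = 0.023786 + 0.037482 + 0.058269 + 0.007706 = 0.127243
Of this, 0.065975 comes from 0.058269 + 0.007706 (the DDoS attack=true cases).
So P(DDoS attack | latency alert) = 0.065975/0.127243 ≈ 0.518.

Pr(DDoS attack | latency alert) ≈ 0.518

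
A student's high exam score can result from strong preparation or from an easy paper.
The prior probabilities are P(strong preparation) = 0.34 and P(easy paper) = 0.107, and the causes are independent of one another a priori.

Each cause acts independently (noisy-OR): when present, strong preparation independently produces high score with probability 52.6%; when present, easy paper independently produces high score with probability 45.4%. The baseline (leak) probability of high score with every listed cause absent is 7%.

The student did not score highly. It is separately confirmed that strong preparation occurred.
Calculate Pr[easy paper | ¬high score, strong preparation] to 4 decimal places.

Under noisy-OR, P(high score | causes) = 1 − (1−0.07)·∏(1−qᵢ) over the active causes.
Weight on easy paper=true, given the evidence: 0.240688×0.107 = 0.025754
Normalizer over all consistent configurations: 0.44082×0.893 + 0.240688×0.107 = 0.419406
Posterior = 0.025754 / 0.419406 ≈ 0.0614

Pr[easy paper | ¬high score, strong preparation] ≈ 0.0614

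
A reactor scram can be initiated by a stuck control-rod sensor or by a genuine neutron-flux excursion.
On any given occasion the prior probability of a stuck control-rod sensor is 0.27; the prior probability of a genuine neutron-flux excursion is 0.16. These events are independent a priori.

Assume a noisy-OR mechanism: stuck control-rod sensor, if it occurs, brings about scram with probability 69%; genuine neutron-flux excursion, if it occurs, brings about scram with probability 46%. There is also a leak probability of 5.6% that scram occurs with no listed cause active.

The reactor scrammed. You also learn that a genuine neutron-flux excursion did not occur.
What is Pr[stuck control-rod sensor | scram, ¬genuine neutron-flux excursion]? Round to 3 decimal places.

Under noisy-OR, P(scram | causes) = 1 − (1−0.056)·∏(1−qᵢ) over the active causes.
Enumerate both values of stuck control-rod sensor and weight by the priors:
  P(scram | ¬genuine neutron-flux excursion) = 0.056*0.73 + 0.70736*0.27
        = 0.040880 + 0.190987 = 0.231867
Configurations with stuck control-rod sensor contribute 0.190987, so
  P(stuck control-rod sensor | scram, ¬genuine neutron-flux excursion) = 0.190987 / 0.231867 ≈ 0.824

Pr[stuck control-rod sensor | scram, ¬genuine neutron-flux excursion] ≈ 0.824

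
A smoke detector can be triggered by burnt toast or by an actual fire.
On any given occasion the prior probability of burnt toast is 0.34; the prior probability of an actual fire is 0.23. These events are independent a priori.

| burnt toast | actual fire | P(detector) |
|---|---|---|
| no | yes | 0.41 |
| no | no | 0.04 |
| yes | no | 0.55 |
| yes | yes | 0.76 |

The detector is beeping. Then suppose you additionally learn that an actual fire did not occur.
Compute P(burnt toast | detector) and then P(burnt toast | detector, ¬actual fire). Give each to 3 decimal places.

Sum P(detector|·) weighted by the priors over the 4 (burnt toast, actual fire) configurations:
  P(detector) = 0.04×0.66×0.77 + 0.41×0.66×0.23 + 0.55×0.34×0.77 + 0.76×0.34×0.23
        = 0.020328 + 0.062238 + 0.143990 + 0.059432 = 0.285988
Keeping only the burnt toast-present terms gives 0.203422, so
  P(burnt toast | detector) = 0.203422 / 0.285988 ≈ 0.711

Now condition on the additional information:
By total probability over both values of burnt toast:
  P(detector | ¬actual fire) = 0.04*0.66 + 0.55*0.34
        = 0.026400 + 0.187000 = 0.213400
Keeping only the burnt toast-present terms gives 0.187000, so
  P(burnt toast | detector, ¬actual fire) = 0.187000 / 0.213400 ≈ 0.876

P(burnt toast | detector) ≈ 0.711; P(burnt toast | detector, ¬actual fire) ≈ 0.876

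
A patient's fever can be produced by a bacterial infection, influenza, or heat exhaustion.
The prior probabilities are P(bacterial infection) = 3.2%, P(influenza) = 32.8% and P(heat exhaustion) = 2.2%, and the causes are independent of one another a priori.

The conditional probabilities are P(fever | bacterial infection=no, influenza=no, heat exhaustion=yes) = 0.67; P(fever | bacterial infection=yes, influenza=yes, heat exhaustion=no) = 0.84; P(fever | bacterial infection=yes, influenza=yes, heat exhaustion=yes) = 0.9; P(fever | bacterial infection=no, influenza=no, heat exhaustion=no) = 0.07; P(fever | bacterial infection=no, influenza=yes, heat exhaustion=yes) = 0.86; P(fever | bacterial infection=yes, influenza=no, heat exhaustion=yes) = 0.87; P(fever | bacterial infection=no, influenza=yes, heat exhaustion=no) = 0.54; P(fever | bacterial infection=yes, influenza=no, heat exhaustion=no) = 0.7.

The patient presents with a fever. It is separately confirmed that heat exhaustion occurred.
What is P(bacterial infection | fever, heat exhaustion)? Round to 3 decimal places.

P(bacterial infection | fever, heat exhaustion) ≈ 0.038

By total probability over the 4 (bacterial infection, influenza) configurations:
  P(fever | heat exhaustion) = 0.67×0.968×0.672 + 0.86×0.968×0.328 + 0.87×0.032×0.672 + 0.9×0.032×0.328
        = 0.435832 + 0.273053 + 0.018708 + 0.009446 = 0.737039
Keeping only the bacterial infection-present terms gives 0.028154, so
  P(bacterial infection | fever, heat exhaustion) = 0.028154 / 0.737039 ≈ 0.038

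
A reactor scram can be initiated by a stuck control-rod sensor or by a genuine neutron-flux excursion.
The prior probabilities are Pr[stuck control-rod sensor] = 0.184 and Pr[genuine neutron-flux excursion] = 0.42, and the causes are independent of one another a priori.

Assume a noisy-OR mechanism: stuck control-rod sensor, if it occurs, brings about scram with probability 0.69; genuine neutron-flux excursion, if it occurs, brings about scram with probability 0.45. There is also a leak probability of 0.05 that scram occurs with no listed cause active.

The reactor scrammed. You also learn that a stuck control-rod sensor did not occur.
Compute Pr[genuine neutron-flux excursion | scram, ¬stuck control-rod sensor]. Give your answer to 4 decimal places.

Pr[genuine neutron-flux excursion | scram, ¬stuck control-rod sensor] ≈ 0.8737

Under noisy-OR, P(scram | causes) = 1 − (1−0.05)·∏(1−qᵢ) over the active causes.
Numerator (weight on configurations with genuine neutron-flux excursion): 0.4775*0.42 = 0.200550
The normalizing constant is 0.05*0.58 + 0.4775*0.42 = 0.229550
Posterior = 0.200550 / 0.229550 ≈ 0.8737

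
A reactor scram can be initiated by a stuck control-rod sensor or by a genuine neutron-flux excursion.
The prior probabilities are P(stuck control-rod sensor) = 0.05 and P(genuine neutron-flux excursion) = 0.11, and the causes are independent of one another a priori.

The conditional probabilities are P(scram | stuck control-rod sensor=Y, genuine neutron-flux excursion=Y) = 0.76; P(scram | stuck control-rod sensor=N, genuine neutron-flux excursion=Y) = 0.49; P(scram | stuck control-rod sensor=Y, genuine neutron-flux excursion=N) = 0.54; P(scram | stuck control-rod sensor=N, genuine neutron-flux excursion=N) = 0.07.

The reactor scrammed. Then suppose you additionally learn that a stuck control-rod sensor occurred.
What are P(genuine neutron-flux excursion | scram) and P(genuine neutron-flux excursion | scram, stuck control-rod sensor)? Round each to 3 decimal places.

P(genuine neutron-flux excursion | scram) ≈ 0.400; P(genuine neutron-flux excursion | scram, stuck control-rod sensor) ≈ 0.148

P(scram) = 0.07*0.95*0.89 + 0.49*0.95*0.11 + 0.54*0.05*0.89 + 0.76*0.05*0.11 = 0.059185 + 0.051205 + 0.024030 + 0.004180 = 0.138600
The genuine neutron-flux excursion-present share is 0.051205 + 0.004180 = 0.055385.
Hence the posterior is 0.055385/0.138600 ≈ 0.400.

Now condition on the additional information:
Numerator (weight on configurations with genuine neutron-flux excursion): 0.76*0.11 = 0.083600
Normalizer over all consistent configurations: 0.54*0.89 + 0.76*0.11 = 0.564200
Posterior = 0.083600 / 0.564200 ≈ 0.148
The drop from 0.400 to 0.148 is the explaining-away (discounting) effect.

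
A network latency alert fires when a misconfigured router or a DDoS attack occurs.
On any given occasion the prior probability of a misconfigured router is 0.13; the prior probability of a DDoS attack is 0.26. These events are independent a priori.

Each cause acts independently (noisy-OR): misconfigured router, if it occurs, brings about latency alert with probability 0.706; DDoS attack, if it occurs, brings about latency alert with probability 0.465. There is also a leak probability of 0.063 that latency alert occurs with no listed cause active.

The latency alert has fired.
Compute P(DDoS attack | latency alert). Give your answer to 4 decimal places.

Under noisy-OR, P(latency alert | causes) = 1 − (1−0.063)·∏(1−qᵢ) over the active causes.
Enumerate the 4 (misconfigured router, DDoS attack) configurations and weight by the priors:
  P(latency alert) = 0.063·0.87·0.74 + 0.498705·0.87·0.26 + 0.724522·0.13·0.74 + 0.852619·0.13·0.26
        = 0.040559 + 0.112807 + 0.069699 + 0.028819 = 0.251884
Keeping only the DDoS attack-present terms gives 0.141626, so
  P(DDoS attack | latency alert) = 0.141626 / 0.251884 ≈ 0.5623

P(DDoS attack | latency alert) ≈ 0.5623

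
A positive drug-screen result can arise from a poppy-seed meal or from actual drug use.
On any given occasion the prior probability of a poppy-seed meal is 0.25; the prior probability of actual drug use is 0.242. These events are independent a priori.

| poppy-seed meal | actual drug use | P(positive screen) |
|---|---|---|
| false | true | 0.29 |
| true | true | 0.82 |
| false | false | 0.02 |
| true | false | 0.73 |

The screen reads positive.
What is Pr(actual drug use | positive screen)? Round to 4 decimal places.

P(positive screen) = 0.02×0.75×0.758 + 0.29×0.75×0.242 + 0.73×0.25×0.758 + 0.82×0.25×0.242 = 0.011370 + 0.052635 + 0.138335 + 0.049610 = 0.251950
The actual drug use-present share is 0.052635 + 0.049610 = 0.102245.
So P(actual drug use | positive screen) = 0.102245/0.251950 ≈ 0.4058.

Pr(actual drug use | positive screen) ≈ 0.4058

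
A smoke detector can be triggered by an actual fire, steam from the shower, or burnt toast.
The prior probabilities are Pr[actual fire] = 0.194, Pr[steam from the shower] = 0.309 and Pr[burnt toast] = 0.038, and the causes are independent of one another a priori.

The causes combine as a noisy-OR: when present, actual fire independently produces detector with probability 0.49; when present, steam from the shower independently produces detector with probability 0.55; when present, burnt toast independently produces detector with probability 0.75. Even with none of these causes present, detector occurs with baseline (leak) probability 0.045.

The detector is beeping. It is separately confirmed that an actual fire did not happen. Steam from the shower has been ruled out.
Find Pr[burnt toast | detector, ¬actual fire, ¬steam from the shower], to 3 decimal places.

Under noisy-OR, P(detector | causes) = 1 − (1−0.045)·∏(1−qᵢ) over the active causes.
P(detector | ¬actual fire, ¬steam from the shower) = 0.045*0.962 + 0.76125*0.038 = 0.043290 + 0.028927 = 0.072217
Restricting to configurations with burnt toast present: 0.76125*0.038 = 0.028927.
Hence the posterior is 0.028927/0.072217 ≈ 0.401.

Pr[burnt toast | detector, ¬actual fire, ¬steam from the shower] ≈ 0.401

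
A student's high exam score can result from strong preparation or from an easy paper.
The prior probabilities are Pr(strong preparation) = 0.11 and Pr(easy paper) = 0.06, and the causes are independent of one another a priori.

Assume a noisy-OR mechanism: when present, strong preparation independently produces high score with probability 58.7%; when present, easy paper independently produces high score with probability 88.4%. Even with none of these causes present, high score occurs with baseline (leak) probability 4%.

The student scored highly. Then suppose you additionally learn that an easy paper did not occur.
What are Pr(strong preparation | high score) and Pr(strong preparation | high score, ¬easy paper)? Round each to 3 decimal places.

Pr(strong preparation | high score) ≈ 0.459; Pr(strong preparation | high score, ¬easy paper) ≈ 0.651

Under noisy-OR, P(high score | causes) = 1 − (1−0.04)·∏(1−qᵢ) over the active causes.
For the numerator, keep only strong preparation=true terms: 0.062404 + 0.006296 = 0.068700
Normalizer over all consistent configurations: 0.04×0.89×0.94 + 0.88864×0.89×0.06 + 0.60352×0.11×0.94 + 0.954008×0.11×0.06 = 0.149617
Posterior = 0.068700 / 0.149617 ≈ 0.459

Now condition on the additional information:
P(high score | ¬easy paper) = 0.04·0.89 + 0.60352·0.11 = 0.035600 + 0.066387 = 0.101987
The strong preparation-present share is 0.60352·0.11 = 0.066387.
Hence the posterior is 0.066387/0.101987 ≈ 0.651.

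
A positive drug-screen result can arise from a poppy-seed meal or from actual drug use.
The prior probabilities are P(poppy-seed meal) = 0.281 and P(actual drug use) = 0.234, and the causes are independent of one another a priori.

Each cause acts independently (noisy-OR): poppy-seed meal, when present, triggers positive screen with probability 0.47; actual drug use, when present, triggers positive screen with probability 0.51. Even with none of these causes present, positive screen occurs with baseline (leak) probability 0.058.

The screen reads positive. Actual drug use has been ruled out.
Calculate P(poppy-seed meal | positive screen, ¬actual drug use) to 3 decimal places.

P(poppy-seed meal | positive screen, ¬actual drug use) ≈ 0.771

Under noisy-OR, P(positive screen | causes) = 1 − (1−0.058)·∏(1−qᵢ) over the active causes.
Numerator (weight on configurations with poppy-seed meal): 0.50074*0.281 = 0.140708
The normalizing constant is 0.058*0.719 + 0.50074*0.281 = 0.182410
P(poppy-seed meal | positive screen, ¬actual drug use) = 0.140708/0.182410 ≈ 0.771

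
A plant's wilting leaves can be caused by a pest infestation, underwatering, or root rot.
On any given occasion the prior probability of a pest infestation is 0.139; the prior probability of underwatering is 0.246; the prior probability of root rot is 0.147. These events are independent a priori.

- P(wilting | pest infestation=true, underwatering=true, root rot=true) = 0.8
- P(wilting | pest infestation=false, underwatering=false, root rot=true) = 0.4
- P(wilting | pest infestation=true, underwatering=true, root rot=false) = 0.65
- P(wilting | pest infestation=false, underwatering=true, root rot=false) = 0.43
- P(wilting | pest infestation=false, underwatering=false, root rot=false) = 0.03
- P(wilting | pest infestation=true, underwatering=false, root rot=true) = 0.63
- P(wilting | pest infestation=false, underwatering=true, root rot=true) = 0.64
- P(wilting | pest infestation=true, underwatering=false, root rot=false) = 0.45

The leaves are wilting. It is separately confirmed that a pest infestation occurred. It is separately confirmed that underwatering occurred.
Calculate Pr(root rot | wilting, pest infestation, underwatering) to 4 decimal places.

Enumerate both values of root rot and weight by the priors:
  P(wilting | pest infestation, underwatering) = 0.65×0.853 + 0.8×0.147
        = 0.554450 + 0.117600 = 0.672050
Configurations with root rot contribute 0.117600, so
  P(root rot | wilting, pest infestation, underwatering) = 0.117600 / 0.672050 ≈ 0.1750

Pr(root rot | wilting, pest infestation, underwatering) ≈ 0.1750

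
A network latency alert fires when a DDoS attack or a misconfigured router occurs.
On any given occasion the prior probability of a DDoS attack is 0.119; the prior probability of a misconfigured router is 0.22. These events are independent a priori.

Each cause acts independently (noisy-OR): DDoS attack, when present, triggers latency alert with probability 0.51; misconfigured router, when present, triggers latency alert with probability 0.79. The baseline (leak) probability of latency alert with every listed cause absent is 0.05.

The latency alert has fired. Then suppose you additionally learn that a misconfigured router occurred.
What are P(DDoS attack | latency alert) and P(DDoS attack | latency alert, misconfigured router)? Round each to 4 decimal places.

Under noisy-OR, P(latency alert | causes) = 1 − (1−0.05)·∏(1−qᵢ) over the active causes.
Sum P(latency alert|·) weighted by the priors over the 4 (DDoS attack, misconfigured router) configurations:
  P(latency alert) = 0.05*0.881*0.78 + 0.8005*0.881*0.22 + 0.5345*0.119*0.78 + 0.902245*0.119*0.22
        = 0.034359 + 0.155153 + 0.049612 + 0.023621 = 0.262745
The terms with DDoS attack present sum to 0.073233, so
  P(DDoS attack | latency alert) = 0.073233 / 0.262745 ≈ 0.2787

Now condition on the additional information:
P(latency alert | misconfigured router) = 0.8005×0.881 + 0.902245×0.119 = 0.705241 + 0.107367 = 0.812608
The DDoS attack-present share is 0.902245×0.119 = 0.107367.
P(DDoS attack | latency alert, misconfigured router) = 0.107367 / 0.812608 ≈ 0.1321

P(DDoS attack | latency alert) ≈ 0.2787; P(DDoS attack | latency alert, misconfigured router) ≈ 0.1321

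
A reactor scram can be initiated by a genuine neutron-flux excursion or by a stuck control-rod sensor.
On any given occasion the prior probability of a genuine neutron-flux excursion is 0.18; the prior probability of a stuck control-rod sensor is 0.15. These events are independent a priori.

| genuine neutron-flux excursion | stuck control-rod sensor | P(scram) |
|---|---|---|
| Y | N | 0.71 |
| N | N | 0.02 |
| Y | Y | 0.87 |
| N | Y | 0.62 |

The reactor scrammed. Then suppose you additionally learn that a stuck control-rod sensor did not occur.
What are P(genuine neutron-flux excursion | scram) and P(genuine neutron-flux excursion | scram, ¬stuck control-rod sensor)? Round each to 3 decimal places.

P(genuine neutron-flux excursion | scram) ≈ 0.594; P(genuine neutron-flux excursion | scram, ¬stuck control-rod sensor) ≈ 0.886

P(scram) = 0.02·0.82·0.85 + 0.62·0.82·0.15 + 0.71·0.18·0.85 + 0.87·0.18·0.15 = 0.013940 + 0.076260 + 0.108630 + 0.023490 = 0.222320
The genuine neutron-flux excursion-present share is 0.108630 + 0.023490 = 0.132120.
Hence the posterior is 0.132120/0.222320 ≈ 0.594.

With the extra evidence:
By total probability over both values of genuine neutron-flux excursion:
  P(scram | ¬stuck control-rod sensor) = 0.02×0.82 + 0.71×0.18
        = 0.016400 + 0.127800 = 0.144200
The terms with genuine neutron-flux excursion present sum to 0.127800, so
  P(genuine neutron-flux excursion | scram, ¬stuck control-rod sensor) = 0.127800 / 0.144200 ≈ 0.886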